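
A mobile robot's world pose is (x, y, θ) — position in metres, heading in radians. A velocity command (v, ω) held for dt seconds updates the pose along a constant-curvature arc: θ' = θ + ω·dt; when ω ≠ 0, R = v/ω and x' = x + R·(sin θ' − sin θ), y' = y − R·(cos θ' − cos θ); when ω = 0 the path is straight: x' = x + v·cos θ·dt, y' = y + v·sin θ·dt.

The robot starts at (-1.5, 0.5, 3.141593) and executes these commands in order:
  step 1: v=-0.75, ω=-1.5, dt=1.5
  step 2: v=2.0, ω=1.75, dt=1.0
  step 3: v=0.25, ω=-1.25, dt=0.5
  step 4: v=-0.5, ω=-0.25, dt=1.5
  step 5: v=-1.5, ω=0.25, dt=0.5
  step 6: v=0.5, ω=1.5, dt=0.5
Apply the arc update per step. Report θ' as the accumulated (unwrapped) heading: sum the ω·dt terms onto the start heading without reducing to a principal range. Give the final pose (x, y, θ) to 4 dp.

step 1: θ'=0.8916 (R=0.5000) → pose (-1.1110, -0.3141, 0.8916)
step 2: θ'=2.6416 (R=1.1429) → pose (-1.4523, 1.4068, 2.6416)
step 3: θ'=2.0166 (R=-0.2000) → pose (-1.5368, 1.4961, 2.0166)
step 4: θ'=1.6416 (R=2.0000) → pose (-1.3464, 0.7752, 1.6416)
step 5: θ'=1.7666 (R=-6.0000) → pose (-1.2468, 0.0323, 1.7666)
step 6: θ'=2.5166 (R=0.3333) → pose (-1.3787, 0.2378, 2.5166)

(-1.3787, 0.2378, 2.5166)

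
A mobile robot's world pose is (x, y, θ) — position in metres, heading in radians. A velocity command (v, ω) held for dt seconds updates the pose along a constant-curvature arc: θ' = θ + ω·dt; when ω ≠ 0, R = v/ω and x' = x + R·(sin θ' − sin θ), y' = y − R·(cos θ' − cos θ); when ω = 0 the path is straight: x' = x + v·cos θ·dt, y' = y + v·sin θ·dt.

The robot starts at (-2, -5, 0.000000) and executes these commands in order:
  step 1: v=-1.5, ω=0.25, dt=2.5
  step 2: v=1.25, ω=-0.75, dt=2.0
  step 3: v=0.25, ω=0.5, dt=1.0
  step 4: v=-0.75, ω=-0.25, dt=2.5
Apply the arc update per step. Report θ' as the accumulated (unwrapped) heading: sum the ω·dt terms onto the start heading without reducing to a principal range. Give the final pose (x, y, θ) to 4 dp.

(-4.4811, -5.3916, -1.0000)

step 1: θ'=0.6250 (R=-6.0000) → pose (-5.5106, -6.1342, 0.6250)
step 2: θ'=-0.8750 (R=-1.6667) → pose (-3.2562, -6.4175, -0.8750)
step 3: θ'=-0.3750 (R=0.5000) → pose (-3.0555, -6.5623, -0.3750)
step 4: θ'=-1.0000 (R=3.0000) → pose (-4.4811, -5.3916, -1.0000)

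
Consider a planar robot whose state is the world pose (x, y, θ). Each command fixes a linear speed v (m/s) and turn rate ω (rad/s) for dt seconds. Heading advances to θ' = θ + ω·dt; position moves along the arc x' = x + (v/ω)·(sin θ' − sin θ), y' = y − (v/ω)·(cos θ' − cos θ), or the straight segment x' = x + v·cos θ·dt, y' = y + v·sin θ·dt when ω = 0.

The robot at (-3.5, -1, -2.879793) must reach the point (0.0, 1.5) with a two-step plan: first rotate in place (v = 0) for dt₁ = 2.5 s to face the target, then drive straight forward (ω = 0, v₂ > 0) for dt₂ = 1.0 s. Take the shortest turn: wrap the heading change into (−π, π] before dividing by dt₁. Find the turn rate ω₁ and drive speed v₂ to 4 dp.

heading to target = atan2(1.5−-1, 0−-3.5) = 0.6202
Δθ = wrap(0.6202 − -2.8798) = -2.7831; ω₁ = Δθ/dt₁ = -1.1133
distance = √((0−-3.5)² + (1.5−-1)²) = 4.3012; v₂ = distance/dt₂ = 4.3012

ω₁ = -1.1133, v₂ = 4.3012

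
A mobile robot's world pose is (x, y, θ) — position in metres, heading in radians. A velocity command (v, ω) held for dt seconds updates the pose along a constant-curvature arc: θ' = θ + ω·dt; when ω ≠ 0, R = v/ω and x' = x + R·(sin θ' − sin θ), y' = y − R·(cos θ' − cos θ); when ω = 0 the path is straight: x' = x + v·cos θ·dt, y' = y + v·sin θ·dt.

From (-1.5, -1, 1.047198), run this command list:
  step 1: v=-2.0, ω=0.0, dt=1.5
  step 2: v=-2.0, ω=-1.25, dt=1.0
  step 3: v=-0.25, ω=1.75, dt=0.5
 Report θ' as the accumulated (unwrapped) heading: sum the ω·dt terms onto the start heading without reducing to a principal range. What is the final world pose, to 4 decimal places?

(-4.8256, -4.3934, 0.6722)

step 1: θ'=1.0472 (straight) → pose (-3.0000, -3.5981, 1.0472)
step 2: θ'=-0.2028 (R=1.6000) → pose (-4.7079, -4.3653, -0.2028)
step 3: θ'=0.6722 (R=-0.1429) → pose (-4.8256, -4.3934, 0.6722)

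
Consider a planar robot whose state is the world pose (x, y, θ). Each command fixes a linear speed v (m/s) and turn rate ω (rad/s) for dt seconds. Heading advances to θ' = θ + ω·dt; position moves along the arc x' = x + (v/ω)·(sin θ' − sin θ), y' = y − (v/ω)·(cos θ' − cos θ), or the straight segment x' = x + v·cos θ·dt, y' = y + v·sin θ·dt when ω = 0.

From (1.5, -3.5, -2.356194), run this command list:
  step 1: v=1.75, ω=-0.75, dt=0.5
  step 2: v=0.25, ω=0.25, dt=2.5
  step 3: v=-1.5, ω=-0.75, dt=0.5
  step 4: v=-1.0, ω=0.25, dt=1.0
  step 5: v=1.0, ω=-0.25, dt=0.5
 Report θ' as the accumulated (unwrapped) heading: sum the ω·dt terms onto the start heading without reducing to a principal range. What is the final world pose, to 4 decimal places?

(1.1879, -3.5067, -2.3562)

step 1: θ'=-2.7312 (R=-2.3333) → pose (0.7810, -3.9897, -2.7312)
step 2: θ'=-2.1062 (R=1.0000) → pose (0.3199, -4.3964, -2.1062)
step 3: θ'=-2.4812 (R=2.0000) → pose (0.8132, -3.8373, -2.4812)
step 4: θ'=-2.2312 (R=-4.0000) → pose (1.5185, -3.1320, -2.2312)
step 5: θ'=-2.3562 (R=-4.0000) → pose (1.1879, -3.5067, -2.3562)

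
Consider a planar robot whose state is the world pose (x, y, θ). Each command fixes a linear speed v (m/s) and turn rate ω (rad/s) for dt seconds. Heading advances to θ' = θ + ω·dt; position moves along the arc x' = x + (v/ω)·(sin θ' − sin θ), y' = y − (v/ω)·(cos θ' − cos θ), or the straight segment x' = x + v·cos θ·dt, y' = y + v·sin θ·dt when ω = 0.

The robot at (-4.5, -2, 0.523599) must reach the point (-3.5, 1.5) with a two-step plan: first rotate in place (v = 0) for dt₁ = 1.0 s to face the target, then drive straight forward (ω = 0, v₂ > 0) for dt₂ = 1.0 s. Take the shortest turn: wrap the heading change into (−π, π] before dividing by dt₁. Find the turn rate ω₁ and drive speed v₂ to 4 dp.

heading to target = atan2(1.5−-2, -3.5−-4.5) = 1.2925
Δθ = wrap(1.2925 − 0.5236) = 0.7689; ω₁ = Δθ/dt₁ = 0.7689
distance = √((-3.5−-4.5)² + (1.5−-2)²) = 3.6401; v₂ = distance/dt₂ = 3.6401

ω₁ = 0.7689, v₂ = 3.6401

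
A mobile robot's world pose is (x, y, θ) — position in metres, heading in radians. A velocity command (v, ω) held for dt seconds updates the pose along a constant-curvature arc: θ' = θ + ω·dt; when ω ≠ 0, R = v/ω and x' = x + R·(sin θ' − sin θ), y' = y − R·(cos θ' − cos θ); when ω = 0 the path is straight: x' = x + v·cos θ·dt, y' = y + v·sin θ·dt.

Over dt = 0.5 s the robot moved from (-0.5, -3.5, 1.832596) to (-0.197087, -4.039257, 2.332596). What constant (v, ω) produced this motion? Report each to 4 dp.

v = -1.2500, ω = 1.0000

Δθ = 2.332596 − 1.832596 = 0.500000
ω = Δθ/dt = 0.500000/0.5 = 1.0000
R = −Δy/(cos θ' − cos θ) = -1.2500
v = R·ω = -1.2500·1.0000 = -1.2500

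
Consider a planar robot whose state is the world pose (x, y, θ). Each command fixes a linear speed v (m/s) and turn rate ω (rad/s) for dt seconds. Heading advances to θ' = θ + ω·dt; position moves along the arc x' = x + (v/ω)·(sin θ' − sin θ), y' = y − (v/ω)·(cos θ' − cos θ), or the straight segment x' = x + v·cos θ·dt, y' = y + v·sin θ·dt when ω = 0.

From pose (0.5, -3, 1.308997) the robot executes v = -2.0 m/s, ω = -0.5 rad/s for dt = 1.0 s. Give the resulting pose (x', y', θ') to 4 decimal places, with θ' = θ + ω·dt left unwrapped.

(-0.4693, -4.7256, 0.8090)

θ' = 1.3090 + -0.5·1.0 = 0.8090
R = v/ω = -2.0/-0.5 = 4.0000
x' = 0.5 + 4.0000·(sin 0.8090 − sin 1.3090) = -0.4693
y' = -3 − 4.0000·(cos 0.8090 − cos 1.3090) = -4.7256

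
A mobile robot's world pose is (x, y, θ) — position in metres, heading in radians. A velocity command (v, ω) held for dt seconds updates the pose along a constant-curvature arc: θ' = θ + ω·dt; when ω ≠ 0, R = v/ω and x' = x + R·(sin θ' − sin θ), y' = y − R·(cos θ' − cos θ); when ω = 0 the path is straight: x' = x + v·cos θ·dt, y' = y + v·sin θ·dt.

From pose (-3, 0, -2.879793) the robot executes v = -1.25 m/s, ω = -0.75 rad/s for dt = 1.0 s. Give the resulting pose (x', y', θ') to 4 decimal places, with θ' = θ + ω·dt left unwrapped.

θ' = -2.8798 + -0.75·1.0 = -3.6298
R = v/ω = -1.25/-0.75 = 1.6667
x' = -3 + 1.6667·(sin -3.6298 − sin -2.8798) = -1.7869
y' = 0 − 1.6667·(cos -3.6298 − cos -2.8798) = -0.1379

(-1.7869, -0.1379, -3.6298)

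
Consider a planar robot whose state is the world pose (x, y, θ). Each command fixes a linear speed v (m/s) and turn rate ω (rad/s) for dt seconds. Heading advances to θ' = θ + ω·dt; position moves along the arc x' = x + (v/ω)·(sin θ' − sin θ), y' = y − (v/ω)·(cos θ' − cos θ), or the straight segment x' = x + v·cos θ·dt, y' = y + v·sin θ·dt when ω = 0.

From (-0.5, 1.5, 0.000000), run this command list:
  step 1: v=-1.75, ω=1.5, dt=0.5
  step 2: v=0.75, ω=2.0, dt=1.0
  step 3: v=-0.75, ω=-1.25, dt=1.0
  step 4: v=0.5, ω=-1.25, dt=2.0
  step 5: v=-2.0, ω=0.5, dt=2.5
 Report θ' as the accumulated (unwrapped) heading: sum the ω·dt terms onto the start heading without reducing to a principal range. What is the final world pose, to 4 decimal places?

(-4.6581, 3.1132, 0.2500)

step 1: θ'=0.7500 (R=-1.1667) → pose (-1.2952, 1.1870, 0.7500)
step 2: θ'=2.7500 (R=0.3750) → pose (-1.4077, 1.8080, 2.7500)
step 3: θ'=1.5000 (R=0.6000) → pose (-1.0382, 1.2109, 1.5000)
step 4: θ'=-1.0000 (R=-0.4000) → pose (-0.3027, 1.3988, -1.0000)
step 5: θ'=0.2500 (R=-4.0000) → pose (-4.6581, 3.1132, 0.2500)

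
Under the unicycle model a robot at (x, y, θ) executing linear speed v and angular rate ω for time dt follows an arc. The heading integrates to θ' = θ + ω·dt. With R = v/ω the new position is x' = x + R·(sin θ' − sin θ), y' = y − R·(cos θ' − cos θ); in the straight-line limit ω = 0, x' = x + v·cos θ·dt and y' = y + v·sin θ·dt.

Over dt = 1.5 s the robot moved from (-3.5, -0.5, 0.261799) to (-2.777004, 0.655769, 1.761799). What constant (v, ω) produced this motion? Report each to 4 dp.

v = 1.0000, ω = 1.0000

Δθ = 1.761799 − 0.261799 = 1.500000
ω = Δθ/dt = 1.500000/1.5 = 1.0000
R = −Δy/(cos θ' − cos θ) = 1.0000
v = R·ω = 1.0000·1.0000 = 1.0000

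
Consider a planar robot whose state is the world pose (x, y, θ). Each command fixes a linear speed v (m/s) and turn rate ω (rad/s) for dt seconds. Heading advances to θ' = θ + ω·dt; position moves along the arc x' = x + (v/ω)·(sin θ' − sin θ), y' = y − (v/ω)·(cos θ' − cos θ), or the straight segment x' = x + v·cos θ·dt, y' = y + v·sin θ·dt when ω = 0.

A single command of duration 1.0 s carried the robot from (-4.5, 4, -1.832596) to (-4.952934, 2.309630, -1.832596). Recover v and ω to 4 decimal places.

v = 1.7500, ω = 0.0000

Δθ = -1.832596 − -1.832596 = 0.000000
ω = Δθ/dt = 0.000000/1.0 = 0.0000
ω = 0 → v = (Δx·cos θ + Δy·sin θ)/dt = 1.7500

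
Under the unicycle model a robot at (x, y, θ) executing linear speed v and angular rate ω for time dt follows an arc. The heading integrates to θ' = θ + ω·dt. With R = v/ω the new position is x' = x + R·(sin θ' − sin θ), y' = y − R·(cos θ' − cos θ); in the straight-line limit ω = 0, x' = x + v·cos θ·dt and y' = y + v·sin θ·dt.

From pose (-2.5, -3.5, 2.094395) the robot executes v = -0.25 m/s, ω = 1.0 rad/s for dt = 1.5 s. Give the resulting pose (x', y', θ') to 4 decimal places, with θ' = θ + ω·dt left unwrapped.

θ' = 2.0944 + 1.0·1.5 = 3.5944
R = v/ω = -0.25/1.0 = -0.2500
x' = -2.5 + -0.2500·(sin 3.5944 − sin 2.0944) = -2.1741
y' = -3.5 − -0.2500·(cos 3.5944 − cos 2.0944) = -3.5998

(-2.1741, -3.5998, 3.5944)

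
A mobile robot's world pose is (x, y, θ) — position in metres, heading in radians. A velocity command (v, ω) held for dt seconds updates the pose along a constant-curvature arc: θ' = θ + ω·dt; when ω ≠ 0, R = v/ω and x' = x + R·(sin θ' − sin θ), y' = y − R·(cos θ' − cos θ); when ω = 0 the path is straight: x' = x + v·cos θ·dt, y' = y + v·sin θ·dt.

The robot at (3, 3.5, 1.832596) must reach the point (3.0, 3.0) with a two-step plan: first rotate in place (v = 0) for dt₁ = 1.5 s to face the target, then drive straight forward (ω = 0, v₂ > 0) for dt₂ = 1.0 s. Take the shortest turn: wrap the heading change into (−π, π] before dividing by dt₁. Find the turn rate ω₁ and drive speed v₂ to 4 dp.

ω₁ = 1.9199, v₂ = 0.5000

heading to target = atan2(3−3.5, 3−3) = -1.5708
Δθ = wrap(-1.5708 − 1.8326) = 2.8798; ω₁ = Δθ/dt₁ = 1.9199
distance = √((3−3)² + (3−3.5)²) = 0.5000; v₂ = distance/dt₂ = 0.5000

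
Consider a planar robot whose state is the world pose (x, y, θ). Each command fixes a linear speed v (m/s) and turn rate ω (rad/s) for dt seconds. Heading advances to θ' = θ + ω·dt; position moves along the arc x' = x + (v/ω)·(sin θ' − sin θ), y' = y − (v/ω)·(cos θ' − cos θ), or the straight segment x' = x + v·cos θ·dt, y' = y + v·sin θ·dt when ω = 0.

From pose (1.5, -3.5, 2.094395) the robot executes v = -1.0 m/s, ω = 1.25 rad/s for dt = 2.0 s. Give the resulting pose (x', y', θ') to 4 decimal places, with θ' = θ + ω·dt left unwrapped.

θ' = 2.0944 + 1.25·2.0 = 4.5944
R = v/ω = -1.0/1.25 = -0.8000
x' = 1.5 + -0.8000·(sin 4.5944 − sin 2.0944) = 2.9873
y' = -3.5 − -0.8000·(cos 4.5944 − cos 2.0944) = -3.1942

(2.9873, -3.1942, 4.5944)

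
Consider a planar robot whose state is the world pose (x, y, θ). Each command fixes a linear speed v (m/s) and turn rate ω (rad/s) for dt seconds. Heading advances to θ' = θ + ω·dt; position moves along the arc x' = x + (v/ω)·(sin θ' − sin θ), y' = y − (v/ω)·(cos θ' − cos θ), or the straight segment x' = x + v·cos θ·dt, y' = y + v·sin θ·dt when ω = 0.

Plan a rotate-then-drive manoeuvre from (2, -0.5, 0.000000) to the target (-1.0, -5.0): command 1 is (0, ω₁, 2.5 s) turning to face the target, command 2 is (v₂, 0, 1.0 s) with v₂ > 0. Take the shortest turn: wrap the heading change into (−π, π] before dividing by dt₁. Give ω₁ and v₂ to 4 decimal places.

ω₁ = -0.8635, v₂ = 5.4083

heading to target = atan2(-5−-0.5, -1−2) = -2.1588
Δθ = wrap(-2.1588 − 0.0000) = -2.1588; ω₁ = Δθ/dt₁ = -0.8635
distance = √((-1−2)² + (-5−-0.5)²) = 5.4083; v₂ = distance/dt₂ = 5.4083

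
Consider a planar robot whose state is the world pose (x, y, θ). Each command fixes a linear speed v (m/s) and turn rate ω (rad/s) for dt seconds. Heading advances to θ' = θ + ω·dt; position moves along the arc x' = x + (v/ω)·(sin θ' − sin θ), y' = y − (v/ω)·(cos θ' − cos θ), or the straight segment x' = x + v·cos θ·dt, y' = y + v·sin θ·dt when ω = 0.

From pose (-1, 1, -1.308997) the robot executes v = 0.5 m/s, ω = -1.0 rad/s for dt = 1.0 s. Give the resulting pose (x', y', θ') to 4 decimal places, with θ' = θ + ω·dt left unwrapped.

θ' = -1.3090 + -1.0·1.0 = -2.3090
R = v/ω = 0.5/-1.0 = -0.5000
x' = -1 + -0.5000·(sin -2.3090 − sin -1.3090) = -1.1131
y' = 1 − -0.5000·(cos -2.3090 − cos -1.3090) = 0.5341

(-1.1131, 0.5341, -2.3090)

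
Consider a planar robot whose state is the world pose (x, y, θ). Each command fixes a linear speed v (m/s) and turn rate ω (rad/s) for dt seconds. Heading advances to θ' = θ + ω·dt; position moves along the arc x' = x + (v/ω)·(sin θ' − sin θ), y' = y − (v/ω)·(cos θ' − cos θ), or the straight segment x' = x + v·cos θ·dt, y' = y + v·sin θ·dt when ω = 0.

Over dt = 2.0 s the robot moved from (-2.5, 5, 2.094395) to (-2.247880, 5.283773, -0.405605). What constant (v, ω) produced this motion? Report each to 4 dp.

v = 0.2500, ω = -1.2500

Δθ = -0.405605 − 2.094395 = -2.500000
ω = Δθ/dt = -2.500000/2.0 = -1.2500
R = −Δy/(cos θ' − cos θ) = -0.2000
v = R·ω = -0.2000·-1.2500 = 0.2500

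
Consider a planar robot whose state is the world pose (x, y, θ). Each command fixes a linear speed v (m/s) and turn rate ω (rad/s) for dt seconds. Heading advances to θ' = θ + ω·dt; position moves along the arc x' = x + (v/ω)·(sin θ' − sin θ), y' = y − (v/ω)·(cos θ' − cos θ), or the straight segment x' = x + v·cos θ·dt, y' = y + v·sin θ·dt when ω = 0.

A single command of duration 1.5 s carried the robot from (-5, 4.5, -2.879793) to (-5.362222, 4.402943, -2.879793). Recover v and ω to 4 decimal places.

Δθ = -2.879793 − -2.879793 = 0.000000
ω = Δθ/dt = 0.000000/1.5 = 0.0000
ω = 0 → v = (Δx·cos θ + Δy·sin θ)/dt = 0.2500

v = 0.2500, ω = 0.0000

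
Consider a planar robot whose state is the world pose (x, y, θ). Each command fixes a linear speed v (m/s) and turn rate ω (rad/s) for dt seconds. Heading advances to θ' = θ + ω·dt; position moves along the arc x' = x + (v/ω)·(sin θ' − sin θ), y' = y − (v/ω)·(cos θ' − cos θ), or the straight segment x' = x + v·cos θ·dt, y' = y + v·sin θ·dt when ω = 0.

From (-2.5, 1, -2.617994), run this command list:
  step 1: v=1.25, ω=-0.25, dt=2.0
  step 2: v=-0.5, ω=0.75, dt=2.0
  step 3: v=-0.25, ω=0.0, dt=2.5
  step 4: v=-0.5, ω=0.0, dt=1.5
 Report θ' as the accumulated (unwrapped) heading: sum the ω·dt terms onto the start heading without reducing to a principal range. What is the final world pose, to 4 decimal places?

step 1: θ'=-3.1180 (R=-5.0000) → pose (-4.8820, 0.3315, -3.1180)
step 2: θ'=-1.6180 (R=-0.6667) → pose (-4.2318, 0.9665, -1.6180)
step 3: θ'=-1.6180 (straight) → pose (-4.2023, 1.5909, -1.6180)
step 4: θ'=-1.6180 (straight) → pose (-4.1670, 2.3400, -1.6180)

(-4.1670, 2.3400, -1.6180)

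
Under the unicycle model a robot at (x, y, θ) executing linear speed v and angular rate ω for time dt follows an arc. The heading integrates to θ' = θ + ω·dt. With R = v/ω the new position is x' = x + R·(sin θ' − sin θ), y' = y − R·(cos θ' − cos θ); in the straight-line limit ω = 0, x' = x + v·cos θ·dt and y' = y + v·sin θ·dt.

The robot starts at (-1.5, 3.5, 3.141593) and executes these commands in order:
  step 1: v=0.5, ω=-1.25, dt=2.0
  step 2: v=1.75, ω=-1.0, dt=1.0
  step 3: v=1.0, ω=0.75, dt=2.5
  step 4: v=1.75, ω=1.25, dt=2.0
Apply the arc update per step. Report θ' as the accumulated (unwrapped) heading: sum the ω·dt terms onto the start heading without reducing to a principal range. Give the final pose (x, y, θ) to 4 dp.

step 1: θ'=0.6416 (R=-0.4000) → pose (-1.7394, 4.2205, 0.6416)
step 2: θ'=-0.3584 (R=-1.7500) → pose (-0.0782, 4.4573, -0.3584)
step 3: θ'=1.5166 (R=1.3333) → pose (1.7209, 5.6336, 1.5166)
step 4: θ'=4.0166 (R=1.4000) → pose (-0.7516, 6.6069, 4.0166)

(-0.7516, 6.6069, 4.0166)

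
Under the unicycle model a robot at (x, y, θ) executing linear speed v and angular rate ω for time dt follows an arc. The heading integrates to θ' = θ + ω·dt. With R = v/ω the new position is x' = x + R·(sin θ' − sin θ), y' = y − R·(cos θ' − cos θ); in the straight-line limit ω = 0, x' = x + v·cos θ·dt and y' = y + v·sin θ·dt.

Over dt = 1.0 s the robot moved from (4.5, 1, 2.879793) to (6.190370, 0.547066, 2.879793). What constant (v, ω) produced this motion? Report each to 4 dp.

Δθ = 2.879793 − 2.879793 = 0.000000
ω = Δθ/dt = 0.000000/1.0 = 0.0000
ω = 0 → v = (Δx·cos θ + Δy·sin θ)/dt = -1.7500

v = -1.7500, ω = 0.0000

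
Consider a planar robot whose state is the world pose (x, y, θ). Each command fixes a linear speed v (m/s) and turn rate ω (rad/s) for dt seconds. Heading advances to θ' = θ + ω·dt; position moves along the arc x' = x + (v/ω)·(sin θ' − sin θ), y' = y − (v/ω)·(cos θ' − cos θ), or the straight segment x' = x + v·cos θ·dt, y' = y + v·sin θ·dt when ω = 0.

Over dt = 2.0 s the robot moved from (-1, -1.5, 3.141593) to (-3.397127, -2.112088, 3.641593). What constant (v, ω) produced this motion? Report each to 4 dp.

v = 1.2500, ω = 0.2500

Δθ = 3.641593 − 3.141593 = 0.500000
ω = Δθ/dt = 0.500000/2.0 = 0.2500
R = Δx/(sin θ' − sin θ) = 5.0000
v = R·ω = 5.0000·0.2500 = 1.2500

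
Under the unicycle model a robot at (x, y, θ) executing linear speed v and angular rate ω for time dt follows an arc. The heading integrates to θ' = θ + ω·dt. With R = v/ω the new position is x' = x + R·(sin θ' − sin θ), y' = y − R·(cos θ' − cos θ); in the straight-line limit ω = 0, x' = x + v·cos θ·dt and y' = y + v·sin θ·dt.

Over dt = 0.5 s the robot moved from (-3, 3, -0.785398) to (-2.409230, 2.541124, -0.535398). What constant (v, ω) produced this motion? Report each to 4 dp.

Δθ = -0.535398 − -0.785398 = 0.250000
ω = Δθ/dt = 0.250000/0.5 = 0.5000
R = Δx/(sin θ' − sin θ) = 3.0000
v = R·ω = 3.0000·0.5000 = 1.5000

v = 1.5000, ω = 0.5000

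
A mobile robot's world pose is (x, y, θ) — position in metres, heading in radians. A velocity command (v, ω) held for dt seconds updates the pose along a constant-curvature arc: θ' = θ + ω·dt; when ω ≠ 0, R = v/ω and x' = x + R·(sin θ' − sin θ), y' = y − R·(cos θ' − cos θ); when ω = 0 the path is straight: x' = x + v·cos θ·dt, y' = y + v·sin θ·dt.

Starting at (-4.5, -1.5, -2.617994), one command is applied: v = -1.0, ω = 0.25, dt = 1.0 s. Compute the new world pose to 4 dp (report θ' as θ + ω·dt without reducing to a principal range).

θ' = -2.6180 + 0.25·1.0 = -2.3680
R = v/ω = -1.0/0.25 = -4.0000
x' = -4.5 + -4.0000·(sin -2.3680 − sin -2.6180) = -3.7051
y' = -1.5 − -4.0000·(cos -2.3680 − cos -2.6180) = -0.8975

(-3.7051, -0.8975, -2.3680)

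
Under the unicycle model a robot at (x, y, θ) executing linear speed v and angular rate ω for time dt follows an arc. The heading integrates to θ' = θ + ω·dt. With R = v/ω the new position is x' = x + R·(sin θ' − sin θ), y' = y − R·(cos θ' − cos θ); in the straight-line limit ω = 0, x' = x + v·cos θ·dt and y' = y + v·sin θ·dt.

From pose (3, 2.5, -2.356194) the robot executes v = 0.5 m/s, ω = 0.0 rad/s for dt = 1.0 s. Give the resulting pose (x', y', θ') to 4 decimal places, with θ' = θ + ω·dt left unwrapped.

(2.6464, 2.1464, -2.3562)

θ' = -2.3562 + 0.0·1.0 = -2.3562
ω = 0 → straight: x' = 3 + 0.5·cos(-2.3562)·1.0 = 2.6464
y' = 2.5 + 0.5·sin(-2.3562)·1.0 = 2.1464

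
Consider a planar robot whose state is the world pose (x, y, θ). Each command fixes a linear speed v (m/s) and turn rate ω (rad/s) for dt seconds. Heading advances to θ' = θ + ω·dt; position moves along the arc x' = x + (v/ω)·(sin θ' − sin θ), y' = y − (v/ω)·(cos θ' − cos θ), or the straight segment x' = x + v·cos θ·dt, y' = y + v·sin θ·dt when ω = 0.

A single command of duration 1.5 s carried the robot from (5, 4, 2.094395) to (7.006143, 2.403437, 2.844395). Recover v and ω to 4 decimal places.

Δθ = 2.844395 − 2.094395 = 0.750000
ω = Δθ/dt = 0.750000/1.5 = 0.5000
R = Δx/(sin θ' − sin θ) = -3.5000
v = R·ω = -3.5000·0.5000 = -1.7500

v = -1.7500, ω = 0.5000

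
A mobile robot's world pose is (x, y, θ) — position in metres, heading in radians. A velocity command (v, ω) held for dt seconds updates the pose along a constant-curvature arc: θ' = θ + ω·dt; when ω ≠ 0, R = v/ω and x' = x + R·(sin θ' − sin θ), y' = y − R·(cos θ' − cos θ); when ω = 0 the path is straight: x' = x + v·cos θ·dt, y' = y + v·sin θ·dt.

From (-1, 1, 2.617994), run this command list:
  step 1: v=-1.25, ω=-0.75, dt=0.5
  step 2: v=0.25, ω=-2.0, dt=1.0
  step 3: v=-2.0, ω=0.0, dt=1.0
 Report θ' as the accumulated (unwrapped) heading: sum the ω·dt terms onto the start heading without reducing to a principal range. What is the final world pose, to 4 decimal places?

step 1: θ'=2.2430 (R=1.6667) → pose (-0.5292, 0.5945, 2.2430)
step 2: θ'=0.2430 (R=-0.1250) → pose (-0.4615, 0.7936, 0.2430)
step 3: θ'=0.2430 (straight) → pose (-2.4028, 0.3124, 0.2430)

(-2.4028, 0.3124, 0.2430)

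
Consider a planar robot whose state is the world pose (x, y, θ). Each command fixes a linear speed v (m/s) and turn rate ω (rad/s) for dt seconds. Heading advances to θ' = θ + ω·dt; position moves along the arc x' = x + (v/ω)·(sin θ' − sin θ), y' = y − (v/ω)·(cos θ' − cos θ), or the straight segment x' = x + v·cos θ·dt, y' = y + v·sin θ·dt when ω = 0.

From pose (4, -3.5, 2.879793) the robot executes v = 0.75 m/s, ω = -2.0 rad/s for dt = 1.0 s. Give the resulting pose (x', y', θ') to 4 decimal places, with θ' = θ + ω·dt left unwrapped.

θ' = 2.8798 + -2.0·1.0 = 0.8798
R = v/ω = 0.75/-2.0 = -0.3750
x' = 4 + -0.3750·(sin 0.8798 − sin 2.8798) = 3.8081
y' = -3.5 − -0.3750·(cos 0.8798 − cos 2.8798) = -2.8988

(3.8081, -2.8988, 0.8798)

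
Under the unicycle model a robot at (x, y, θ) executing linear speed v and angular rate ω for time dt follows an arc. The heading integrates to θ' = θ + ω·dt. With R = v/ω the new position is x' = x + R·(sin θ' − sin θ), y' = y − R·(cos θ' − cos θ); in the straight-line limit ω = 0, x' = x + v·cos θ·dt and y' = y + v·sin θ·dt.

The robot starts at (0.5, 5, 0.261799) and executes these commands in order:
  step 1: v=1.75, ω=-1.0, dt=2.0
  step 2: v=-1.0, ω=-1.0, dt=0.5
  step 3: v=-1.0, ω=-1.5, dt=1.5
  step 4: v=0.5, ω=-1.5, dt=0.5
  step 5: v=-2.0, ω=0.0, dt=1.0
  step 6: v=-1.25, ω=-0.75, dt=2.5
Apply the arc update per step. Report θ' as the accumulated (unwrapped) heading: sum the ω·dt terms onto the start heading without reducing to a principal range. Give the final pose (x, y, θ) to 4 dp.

(0.4141, 1.4293, -7.1132)

step 1: θ'=-1.7382 (R=-1.7500) → pose (2.6785, 3.0180, -1.7382)
step 2: θ'=-2.2382 (R=1.0000) → pose (2.8791, 3.4704, -2.2382)
step 3: θ'=-4.4882 (R=0.6667) → pose (4.0527, 3.2059, -4.4882)
step 4: θ'=-5.2382 (R=-0.3333) → pose (4.0893, 3.4474, -5.2382)
step 5: θ'=-5.2382 (straight) → pose (3.0855, 1.7175, -5.2382)
step 6: θ'=-7.1132 (R=1.6667) → pose (0.4141, 1.4293, -7.1132)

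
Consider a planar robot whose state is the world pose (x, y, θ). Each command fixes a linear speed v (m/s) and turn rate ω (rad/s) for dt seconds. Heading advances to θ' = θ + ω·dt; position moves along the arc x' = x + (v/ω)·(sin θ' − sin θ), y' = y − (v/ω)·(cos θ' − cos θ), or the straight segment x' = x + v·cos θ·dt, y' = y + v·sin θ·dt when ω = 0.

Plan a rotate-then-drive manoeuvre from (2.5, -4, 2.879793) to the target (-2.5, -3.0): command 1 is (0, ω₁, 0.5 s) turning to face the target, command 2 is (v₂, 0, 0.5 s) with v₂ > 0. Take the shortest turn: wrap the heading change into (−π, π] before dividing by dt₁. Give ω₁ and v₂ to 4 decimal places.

ω₁ = 0.1288, v₂ = 10.1980

heading to target = atan2(-3−-4, -2.5−2.5) = 2.9442
Δθ = wrap(2.9442 − 2.8798) = 0.0644; ω₁ = Δθ/dt₁ = 0.1288
distance = √((-2.5−2.5)² + (-3−-4)²) = 5.0990; v₂ = distance/dt₂ = 10.1980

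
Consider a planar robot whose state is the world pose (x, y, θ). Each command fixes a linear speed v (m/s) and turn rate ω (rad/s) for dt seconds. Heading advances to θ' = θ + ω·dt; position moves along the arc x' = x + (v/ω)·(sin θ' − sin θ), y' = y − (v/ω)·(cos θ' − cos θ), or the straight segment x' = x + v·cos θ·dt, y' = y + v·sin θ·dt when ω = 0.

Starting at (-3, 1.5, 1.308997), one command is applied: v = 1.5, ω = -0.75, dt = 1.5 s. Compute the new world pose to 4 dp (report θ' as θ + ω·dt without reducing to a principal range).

(-1.4341, 2.9486, 0.1840)

θ' = 1.3090 + -0.75·1.5 = 0.1840
R = v/ω = 1.5/-0.75 = -2.0000
x' = -3 + -2.0000·(sin 0.1840 − sin 1.3090) = -1.4341
y' = 1.5 − -2.0000·(cos 0.1840 − cos 1.3090) = 2.9486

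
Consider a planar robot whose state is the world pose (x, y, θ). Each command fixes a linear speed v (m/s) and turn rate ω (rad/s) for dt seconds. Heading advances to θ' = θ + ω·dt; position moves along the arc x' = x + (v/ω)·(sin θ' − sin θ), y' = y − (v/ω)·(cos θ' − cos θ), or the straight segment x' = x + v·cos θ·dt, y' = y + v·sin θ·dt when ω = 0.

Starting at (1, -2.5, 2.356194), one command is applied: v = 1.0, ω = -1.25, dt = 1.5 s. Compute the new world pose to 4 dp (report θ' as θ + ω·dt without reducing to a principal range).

(1.1954, -1.2252, 0.4812)

θ' = 2.3562 + -1.25·1.5 = 0.4812
R = v/ω = 1.0/-1.25 = -0.8000
x' = 1 + -0.8000·(sin 0.4812 − sin 2.3562) = 1.1954
y' = -2.5 − -0.8000·(cos 0.4812 − cos 2.3562) = -1.2252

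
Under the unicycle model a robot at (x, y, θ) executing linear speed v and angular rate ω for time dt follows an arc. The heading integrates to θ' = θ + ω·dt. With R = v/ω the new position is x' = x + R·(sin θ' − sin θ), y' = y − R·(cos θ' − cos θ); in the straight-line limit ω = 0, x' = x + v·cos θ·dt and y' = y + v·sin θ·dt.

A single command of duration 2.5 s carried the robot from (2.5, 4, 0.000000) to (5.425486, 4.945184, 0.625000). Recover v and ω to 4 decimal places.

Δθ = 0.625000 − 0.000000 = 0.625000
ω = Δθ/dt = 0.625000/2.5 = 0.2500
R = Δx/(sin θ' − sin θ) = 5.0000
v = R·ω = 5.0000·0.2500 = 1.2500

v = 1.2500, ω = 0.2500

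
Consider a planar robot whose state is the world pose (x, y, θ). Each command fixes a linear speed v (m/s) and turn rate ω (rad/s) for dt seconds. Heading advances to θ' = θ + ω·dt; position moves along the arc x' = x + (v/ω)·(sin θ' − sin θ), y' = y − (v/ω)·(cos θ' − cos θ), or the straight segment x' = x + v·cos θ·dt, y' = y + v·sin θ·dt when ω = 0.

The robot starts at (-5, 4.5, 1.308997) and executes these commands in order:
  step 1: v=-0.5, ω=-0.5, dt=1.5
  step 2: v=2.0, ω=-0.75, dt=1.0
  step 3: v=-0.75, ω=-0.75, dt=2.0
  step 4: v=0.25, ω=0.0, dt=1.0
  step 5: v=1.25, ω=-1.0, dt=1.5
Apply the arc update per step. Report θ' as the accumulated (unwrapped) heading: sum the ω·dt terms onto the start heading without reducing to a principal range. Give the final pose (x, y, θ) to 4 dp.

(-5.6507, 4.0234, -3.1910)

step 1: θ'=0.5590 (R=1.0000) → pose (-5.4356, 3.9110, 0.5590)
step 2: θ'=-0.1910 (R=-2.6667) → pose (-3.5151, 4.2684, -0.1910)
step 3: θ'=-1.6910 (R=1.0000) → pose (-4.3181, 5.3702, -1.6910)
step 4: θ'=-1.6910 (straight) → pose (-4.3480, 5.1220, -1.6910)
step 5: θ'=-3.1910 (R=-1.2500) → pose (-5.6507, 4.0234, -3.1910)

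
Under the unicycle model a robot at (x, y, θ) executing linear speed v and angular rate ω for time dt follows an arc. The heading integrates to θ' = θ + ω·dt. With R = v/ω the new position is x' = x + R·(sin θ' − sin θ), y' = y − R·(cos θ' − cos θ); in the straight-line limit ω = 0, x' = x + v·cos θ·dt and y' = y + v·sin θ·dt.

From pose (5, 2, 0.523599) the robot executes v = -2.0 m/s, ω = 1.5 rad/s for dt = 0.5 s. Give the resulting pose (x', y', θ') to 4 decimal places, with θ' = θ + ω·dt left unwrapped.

(4.3918, 1.2358, 1.2736)

θ' = 0.5236 + 1.5·0.5 = 1.2736
R = v/ω = -2.0/1.5 = -1.3333
x' = 5 + -1.3333·(sin 1.2736 − sin 0.5236) = 4.3918
y' = 2 − -1.3333·(cos 1.2736 − cos 0.5236) = 1.2358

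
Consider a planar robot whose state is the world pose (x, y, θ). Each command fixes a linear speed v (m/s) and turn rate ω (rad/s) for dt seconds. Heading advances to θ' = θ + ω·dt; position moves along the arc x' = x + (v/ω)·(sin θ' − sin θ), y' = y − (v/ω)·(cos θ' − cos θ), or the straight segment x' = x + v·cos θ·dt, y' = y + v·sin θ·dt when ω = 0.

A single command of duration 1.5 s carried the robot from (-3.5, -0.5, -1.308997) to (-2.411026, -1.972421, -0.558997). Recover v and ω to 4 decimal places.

v = 1.2500, ω = 0.5000

Δθ = -0.558997 − -1.308997 = 0.750000
ω = Δθ/dt = 0.750000/1.5 = 0.5000
R = −Δy/(cos θ' − cos θ) = 2.5000
v = R·ω = 2.5000·0.5000 = 1.2500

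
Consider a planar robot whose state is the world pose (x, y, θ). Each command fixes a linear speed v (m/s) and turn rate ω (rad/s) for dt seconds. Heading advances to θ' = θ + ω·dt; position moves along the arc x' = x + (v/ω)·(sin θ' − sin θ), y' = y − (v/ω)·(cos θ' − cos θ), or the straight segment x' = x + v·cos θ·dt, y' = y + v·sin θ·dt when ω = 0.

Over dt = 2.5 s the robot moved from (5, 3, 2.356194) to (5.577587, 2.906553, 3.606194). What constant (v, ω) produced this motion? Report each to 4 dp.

v = -0.2500, ω = 0.5000

Δθ = 3.606194 − 2.356194 = 1.250000
ω = Δθ/dt = 1.250000/2.5 = 0.5000
R = Δx/(sin θ' − sin θ) = -0.5000
v = R·ω = -0.5000·0.5000 = -0.2500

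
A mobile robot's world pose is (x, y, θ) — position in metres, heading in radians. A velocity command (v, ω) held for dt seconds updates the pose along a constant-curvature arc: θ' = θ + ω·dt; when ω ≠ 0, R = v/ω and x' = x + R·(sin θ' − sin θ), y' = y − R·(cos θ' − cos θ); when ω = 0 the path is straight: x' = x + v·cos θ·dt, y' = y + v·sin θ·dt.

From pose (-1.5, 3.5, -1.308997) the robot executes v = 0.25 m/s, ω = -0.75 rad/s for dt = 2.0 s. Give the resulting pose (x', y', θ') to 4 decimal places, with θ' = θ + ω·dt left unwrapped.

(-1.7131, 3.0987, -2.8090)

θ' = -1.3090 + -0.75·2.0 = -2.8090
R = v/ω = 0.25/-0.75 = -0.3333
x' = -1.5 + -0.3333·(sin -2.8090 − sin -1.3090) = -1.7131
y' = 3.5 − -0.3333·(cos -2.8090 − cos -1.3090) = 3.0987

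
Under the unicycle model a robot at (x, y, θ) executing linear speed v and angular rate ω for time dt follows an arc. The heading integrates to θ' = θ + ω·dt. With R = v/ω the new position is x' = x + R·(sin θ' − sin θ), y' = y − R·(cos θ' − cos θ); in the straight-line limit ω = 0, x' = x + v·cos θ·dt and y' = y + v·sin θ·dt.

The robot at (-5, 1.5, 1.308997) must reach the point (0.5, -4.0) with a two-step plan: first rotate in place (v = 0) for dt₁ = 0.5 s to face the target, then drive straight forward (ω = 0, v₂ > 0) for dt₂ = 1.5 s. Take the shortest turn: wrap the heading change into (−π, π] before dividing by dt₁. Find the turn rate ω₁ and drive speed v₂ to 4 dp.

ω₁ = -4.1888, v₂ = 5.1854

heading to target = atan2(-4−1.5, 0.5−-5) = -0.7854
Δθ = wrap(-0.7854 − 1.3090) = -2.0944; ω₁ = Δθ/dt₁ = -4.1888
distance = √((0.5−-5)² + (-4−1.5)²) = 7.7782; v₂ = distance/dt₂ = 5.1854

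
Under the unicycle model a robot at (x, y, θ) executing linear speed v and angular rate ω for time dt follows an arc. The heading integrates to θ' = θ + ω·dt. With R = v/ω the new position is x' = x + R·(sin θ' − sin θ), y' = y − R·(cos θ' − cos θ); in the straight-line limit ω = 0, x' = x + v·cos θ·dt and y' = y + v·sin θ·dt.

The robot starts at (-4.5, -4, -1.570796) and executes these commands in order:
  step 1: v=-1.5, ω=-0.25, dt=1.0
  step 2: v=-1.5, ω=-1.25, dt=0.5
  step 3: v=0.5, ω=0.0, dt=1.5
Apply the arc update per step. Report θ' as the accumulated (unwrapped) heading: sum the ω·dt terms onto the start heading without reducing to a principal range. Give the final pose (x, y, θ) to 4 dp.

step 1: θ'=-1.8208 (R=6.0000) → pose (-4.3135, -2.5156, -1.8208)
step 2: θ'=-2.4458 (R=1.2000) → pose (-3.9200, -1.8914, -2.4458)
step 3: θ'=-2.4458 (straight) → pose (-4.4956, -2.3722, -2.4458)

(-4.4956, -2.3722, -2.4458)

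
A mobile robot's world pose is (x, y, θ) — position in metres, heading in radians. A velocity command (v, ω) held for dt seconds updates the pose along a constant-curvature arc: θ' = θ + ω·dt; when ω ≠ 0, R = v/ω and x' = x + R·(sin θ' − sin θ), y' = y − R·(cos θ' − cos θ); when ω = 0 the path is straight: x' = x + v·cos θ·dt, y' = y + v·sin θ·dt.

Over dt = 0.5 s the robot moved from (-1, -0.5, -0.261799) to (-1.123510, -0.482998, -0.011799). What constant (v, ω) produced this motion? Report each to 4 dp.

v = -0.2500, ω = 0.5000

Δθ = -0.011799 − -0.261799 = 0.250000
ω = Δθ/dt = 0.250000/0.5 = 0.5000
R = Δx/(sin θ' − sin θ) = -0.5000
v = R·ω = -0.5000·0.5000 = -0.2500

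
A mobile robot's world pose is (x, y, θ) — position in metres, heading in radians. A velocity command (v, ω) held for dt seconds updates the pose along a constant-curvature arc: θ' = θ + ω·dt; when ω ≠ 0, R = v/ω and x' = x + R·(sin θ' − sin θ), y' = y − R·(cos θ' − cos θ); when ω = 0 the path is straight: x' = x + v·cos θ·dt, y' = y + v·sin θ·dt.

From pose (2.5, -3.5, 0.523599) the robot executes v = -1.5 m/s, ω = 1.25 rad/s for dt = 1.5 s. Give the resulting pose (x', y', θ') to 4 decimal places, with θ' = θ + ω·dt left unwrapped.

(2.2882, -5.4230, 2.3986)

θ' = 0.5236 + 1.25·1.5 = 2.3986
R = v/ω = -1.5/1.25 = -1.2000
x' = 2.5 + -1.2000·(sin 2.3986 − sin 0.5236) = 2.2882
y' = -3.5 − -1.2000·(cos 2.3986 − cos 0.5236) = -5.4230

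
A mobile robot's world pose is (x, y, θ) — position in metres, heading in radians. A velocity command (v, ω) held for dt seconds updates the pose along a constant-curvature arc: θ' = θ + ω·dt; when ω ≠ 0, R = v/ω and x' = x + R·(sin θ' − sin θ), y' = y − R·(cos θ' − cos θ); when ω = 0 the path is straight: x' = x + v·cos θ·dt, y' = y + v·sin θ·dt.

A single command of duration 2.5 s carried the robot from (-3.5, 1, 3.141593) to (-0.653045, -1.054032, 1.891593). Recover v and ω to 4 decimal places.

Δθ = 1.891593 − 3.141593 = -1.250000
ω = Δθ/dt = -1.250000/2.5 = -0.5000
R = Δx/(sin θ' − sin θ) = 3.0000
v = R·ω = 3.0000·-0.5000 = -1.5000

v = -1.5000, ω = -0.5000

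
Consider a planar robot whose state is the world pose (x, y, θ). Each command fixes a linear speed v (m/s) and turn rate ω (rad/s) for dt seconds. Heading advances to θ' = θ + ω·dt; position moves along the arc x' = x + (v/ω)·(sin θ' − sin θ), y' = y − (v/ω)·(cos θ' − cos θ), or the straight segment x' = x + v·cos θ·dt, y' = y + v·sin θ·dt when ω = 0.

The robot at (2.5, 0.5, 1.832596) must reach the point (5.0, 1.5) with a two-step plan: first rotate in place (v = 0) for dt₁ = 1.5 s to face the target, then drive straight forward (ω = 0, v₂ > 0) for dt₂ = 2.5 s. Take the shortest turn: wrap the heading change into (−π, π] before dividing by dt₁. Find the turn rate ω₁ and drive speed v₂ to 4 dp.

ω₁ = -0.9681, v₂ = 1.0770

heading to target = atan2(1.5−0.5, 5−2.5) = 0.3805
Δθ = wrap(0.3805 − 1.8326) = -1.4521; ω₁ = Δθ/dt₁ = -0.9681
distance = √((5−2.5)² + (1.5−0.5)²) = 2.6926; v₂ = distance/dt₂ = 1.0770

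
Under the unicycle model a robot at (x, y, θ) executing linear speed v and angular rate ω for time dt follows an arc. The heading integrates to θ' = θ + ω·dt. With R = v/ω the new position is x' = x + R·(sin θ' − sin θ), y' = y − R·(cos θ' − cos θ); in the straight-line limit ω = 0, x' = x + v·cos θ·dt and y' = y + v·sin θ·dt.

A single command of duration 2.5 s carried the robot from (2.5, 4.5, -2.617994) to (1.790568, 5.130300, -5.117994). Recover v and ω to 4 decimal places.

v = 0.5000, ω = -1.0000

Δθ = -5.117994 − -2.617994 = -2.500000
ω = Δθ/dt = -2.500000/2.5 = -1.0000
R = Δx/(sin θ' − sin θ) = -0.5000
v = R·ω = -0.5000·-1.0000 = 0.5000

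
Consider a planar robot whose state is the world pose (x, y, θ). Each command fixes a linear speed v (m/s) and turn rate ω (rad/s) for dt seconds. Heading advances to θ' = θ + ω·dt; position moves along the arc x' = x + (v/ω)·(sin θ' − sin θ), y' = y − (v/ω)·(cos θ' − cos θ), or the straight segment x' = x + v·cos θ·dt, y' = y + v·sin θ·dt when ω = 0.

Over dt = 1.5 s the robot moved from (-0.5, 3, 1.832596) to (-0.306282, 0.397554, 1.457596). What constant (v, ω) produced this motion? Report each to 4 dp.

Δθ = 1.457596 − 1.832596 = -0.375000
ω = Δθ/dt = -0.375000/1.5 = -0.2500
R = −Δy/(cos θ' − cos θ) = 7.0000
v = R·ω = 7.0000·-0.2500 = -1.7500

v = -1.7500, ω = -0.2500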